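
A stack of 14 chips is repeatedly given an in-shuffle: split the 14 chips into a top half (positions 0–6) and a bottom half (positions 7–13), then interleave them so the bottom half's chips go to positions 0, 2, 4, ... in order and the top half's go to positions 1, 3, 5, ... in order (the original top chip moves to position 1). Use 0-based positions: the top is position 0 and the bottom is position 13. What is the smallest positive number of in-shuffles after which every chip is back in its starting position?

The in-shuffle permutes the 14 positions with cycle lengths [2, 4, 4, 4].
Every chip is home exactly when every cycle has completed a whole number of laps, i.e. after lcm(2, 4) = 4 in-shuffles.

4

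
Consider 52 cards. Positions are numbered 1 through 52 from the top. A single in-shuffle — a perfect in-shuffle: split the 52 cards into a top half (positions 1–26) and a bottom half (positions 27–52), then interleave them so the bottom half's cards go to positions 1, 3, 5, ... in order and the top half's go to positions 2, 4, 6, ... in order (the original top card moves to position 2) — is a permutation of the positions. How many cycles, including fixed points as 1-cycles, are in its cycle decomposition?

1

Trace each unvisited position around until it returns:
(1 2 4 8 16 32 ... len 52)
1 cycle in total.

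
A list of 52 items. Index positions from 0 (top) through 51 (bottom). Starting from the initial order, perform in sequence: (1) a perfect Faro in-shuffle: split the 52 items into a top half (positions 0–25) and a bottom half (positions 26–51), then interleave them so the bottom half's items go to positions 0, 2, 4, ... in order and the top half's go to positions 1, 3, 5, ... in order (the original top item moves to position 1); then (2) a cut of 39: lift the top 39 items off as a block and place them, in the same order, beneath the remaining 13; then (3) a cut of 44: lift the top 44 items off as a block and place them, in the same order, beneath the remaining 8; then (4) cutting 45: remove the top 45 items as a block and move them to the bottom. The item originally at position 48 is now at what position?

20

Track the item from position 48 forward through each operation:
  after op 1 (in-shuffle): 48 → 44
  after op 2 (cut 39): 44 → 5
  after op 3 (cut 44): 5 → 13
  after op 4 (cut 45): 13 → 20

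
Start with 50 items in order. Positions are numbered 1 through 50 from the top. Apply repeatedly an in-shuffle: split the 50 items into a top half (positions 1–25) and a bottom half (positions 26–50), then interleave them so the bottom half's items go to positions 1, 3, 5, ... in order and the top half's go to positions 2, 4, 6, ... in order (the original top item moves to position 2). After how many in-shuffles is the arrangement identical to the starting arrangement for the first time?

The in-shuffle permutes the 50 positions with cycle lengths [2, 8, 8, 8, 8, 8, 8].
Every item is home exactly when every cycle has completed a whole number of laps, i.e. after lcm(2, 8) = 8 in-shuffles.

8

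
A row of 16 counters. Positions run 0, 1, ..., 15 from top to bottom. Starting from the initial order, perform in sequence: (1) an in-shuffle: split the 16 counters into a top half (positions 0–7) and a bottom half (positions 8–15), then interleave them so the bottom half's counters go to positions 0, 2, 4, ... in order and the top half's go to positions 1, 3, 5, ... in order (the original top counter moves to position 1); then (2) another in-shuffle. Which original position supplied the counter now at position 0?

Undo the operations in reverse order, starting from position 0:
  undo op 2 (in-shuffle, from bottom half): 0 ← 8
  undo op 1 (in-shuffle, from bottom half): 8 ← 12
So the counter at position 0 came from original position 12.

12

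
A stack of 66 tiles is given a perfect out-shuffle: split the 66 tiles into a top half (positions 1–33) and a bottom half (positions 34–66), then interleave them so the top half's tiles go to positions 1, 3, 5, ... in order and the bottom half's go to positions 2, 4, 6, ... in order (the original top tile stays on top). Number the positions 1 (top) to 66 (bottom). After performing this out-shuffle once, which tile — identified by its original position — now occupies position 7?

4

Work backwards from position 7, undoing one out-shuffle at a time:
7 ← 4
So the tile now at position 7 started at position 4.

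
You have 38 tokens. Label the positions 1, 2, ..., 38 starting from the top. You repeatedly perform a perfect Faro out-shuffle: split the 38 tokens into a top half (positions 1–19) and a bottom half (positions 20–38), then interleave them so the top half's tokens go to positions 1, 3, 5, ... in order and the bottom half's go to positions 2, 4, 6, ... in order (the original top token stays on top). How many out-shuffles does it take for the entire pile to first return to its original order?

36

The out-shuffle permutes the 38 positions with cycle lengths [1, 1, 36].
Every token is home exactly when every cycle has completed a whole number of laps, i.e. after lcm(1, 36) = 36 out-shuffles.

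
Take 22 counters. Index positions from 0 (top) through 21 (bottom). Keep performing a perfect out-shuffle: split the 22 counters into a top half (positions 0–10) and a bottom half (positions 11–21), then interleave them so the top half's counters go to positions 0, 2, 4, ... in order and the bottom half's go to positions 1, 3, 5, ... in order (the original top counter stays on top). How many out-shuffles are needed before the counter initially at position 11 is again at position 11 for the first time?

6

Follow position 11 under repeated out-shuffles:
11 → 1 → 2 → 4 → 8 → 16 → 11
It first returns after 6 out-shuffles.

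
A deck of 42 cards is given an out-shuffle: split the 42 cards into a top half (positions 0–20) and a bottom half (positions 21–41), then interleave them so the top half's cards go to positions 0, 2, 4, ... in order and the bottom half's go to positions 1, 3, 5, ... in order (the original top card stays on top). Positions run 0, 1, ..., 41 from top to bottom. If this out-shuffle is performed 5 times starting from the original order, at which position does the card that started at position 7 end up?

19

Track the card's position through each out-shuffle:
7 → 14 → 28 → 15 → 30 → 19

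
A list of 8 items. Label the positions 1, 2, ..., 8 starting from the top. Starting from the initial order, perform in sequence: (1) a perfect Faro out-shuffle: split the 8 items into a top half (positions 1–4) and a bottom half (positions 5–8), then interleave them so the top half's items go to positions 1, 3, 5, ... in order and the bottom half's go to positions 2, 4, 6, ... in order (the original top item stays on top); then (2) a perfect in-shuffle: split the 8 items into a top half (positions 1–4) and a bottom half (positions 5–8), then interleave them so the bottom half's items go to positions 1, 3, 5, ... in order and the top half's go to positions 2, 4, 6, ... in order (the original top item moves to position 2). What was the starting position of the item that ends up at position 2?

Undo the operations in reverse order, starting from position 2:
  undo op 2 (in-shuffle, from top half): 2 ← 1
  undo op 1 (out-shuffle, from top half): 1 ← 1
So the item at position 2 came from original position 1.

1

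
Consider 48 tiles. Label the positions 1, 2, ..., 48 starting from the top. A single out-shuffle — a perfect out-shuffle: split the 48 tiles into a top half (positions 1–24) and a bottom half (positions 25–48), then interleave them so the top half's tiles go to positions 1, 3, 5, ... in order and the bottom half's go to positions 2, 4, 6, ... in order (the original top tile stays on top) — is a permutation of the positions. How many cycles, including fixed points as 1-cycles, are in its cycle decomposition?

4

Trace each unvisited position around until it returns:
(1) (2 3 5 9 17 33 ... len 23) (6 11 21 41 34 20 ... len 23) (48)
4 cycles in total.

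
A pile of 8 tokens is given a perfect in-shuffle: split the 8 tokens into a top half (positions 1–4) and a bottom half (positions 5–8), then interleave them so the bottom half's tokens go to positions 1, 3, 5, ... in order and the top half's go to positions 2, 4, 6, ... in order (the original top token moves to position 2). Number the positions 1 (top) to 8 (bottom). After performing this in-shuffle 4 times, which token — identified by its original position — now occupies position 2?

8

Work backwards from position 2, undoing one in-shuffle at a time:
2 ← 1 ← 5 ← 7 ← 8
So the token now at position 2 started at position 8.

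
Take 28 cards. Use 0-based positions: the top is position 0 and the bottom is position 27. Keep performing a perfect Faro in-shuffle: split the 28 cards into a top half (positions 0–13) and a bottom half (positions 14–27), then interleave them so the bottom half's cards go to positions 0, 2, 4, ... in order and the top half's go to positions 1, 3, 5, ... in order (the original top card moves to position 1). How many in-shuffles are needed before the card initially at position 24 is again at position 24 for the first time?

Follow position 24 under repeated in-shuffles:
24 → 20 → 12 → 25 → 22 → 16 → 4 → 9 → ... → 24 (length 28)
It first returns after 28 in-shuffles.

28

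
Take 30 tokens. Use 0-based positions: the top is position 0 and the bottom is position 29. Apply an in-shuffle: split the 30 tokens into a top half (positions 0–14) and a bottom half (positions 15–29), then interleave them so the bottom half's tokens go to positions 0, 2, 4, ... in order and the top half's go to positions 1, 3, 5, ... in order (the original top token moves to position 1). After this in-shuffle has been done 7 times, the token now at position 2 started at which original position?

23

Work backwards from position 2, undoing one in-shuffle at a time:
2 ← 16 ← 23 ← 11 ← 5 ← 2 ← 16 ← 23
So the token now at position 2 started at position 23.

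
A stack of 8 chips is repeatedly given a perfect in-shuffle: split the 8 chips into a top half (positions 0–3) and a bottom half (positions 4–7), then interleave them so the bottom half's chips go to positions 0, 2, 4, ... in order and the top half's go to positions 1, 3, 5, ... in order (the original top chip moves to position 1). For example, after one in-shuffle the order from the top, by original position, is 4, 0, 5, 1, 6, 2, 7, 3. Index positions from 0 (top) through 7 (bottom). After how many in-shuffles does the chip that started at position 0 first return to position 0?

Follow position 0 under repeated in-shuffles:
0 → 1 → 3 → 7 → 6 → 4 → 0
It first returns after 6 in-shuffles.

6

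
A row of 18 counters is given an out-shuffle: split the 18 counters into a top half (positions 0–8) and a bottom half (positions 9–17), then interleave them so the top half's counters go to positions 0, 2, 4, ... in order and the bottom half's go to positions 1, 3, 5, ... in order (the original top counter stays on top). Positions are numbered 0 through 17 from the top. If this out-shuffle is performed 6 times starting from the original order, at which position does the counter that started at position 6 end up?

10

Track the counter's position through each out-shuffle:
6 → 12 → 7 → 14 → 11 → 5 → 10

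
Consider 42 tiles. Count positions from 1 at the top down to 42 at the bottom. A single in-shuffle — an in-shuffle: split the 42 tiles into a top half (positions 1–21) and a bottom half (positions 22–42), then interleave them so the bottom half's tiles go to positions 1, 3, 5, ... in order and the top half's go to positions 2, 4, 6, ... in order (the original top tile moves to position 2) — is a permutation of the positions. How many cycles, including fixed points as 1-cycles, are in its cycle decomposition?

Trace each unvisited position around until it returns:
(1 2 4 8 16 32 ... len 14) (3 6 12 24 5 10 ... len 14) (7 14 28 13 26 9 ... len 14)
3 cycles in total.

3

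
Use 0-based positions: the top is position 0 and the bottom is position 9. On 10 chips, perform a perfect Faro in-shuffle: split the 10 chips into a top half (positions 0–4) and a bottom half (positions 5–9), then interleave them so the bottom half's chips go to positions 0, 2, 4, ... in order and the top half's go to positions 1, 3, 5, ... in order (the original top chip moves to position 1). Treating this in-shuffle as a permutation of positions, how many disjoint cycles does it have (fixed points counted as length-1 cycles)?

1

Trace each unvisited position around until it returns:
(0 1 3 7 4 9 8 6 2 5)
1 cycle in total.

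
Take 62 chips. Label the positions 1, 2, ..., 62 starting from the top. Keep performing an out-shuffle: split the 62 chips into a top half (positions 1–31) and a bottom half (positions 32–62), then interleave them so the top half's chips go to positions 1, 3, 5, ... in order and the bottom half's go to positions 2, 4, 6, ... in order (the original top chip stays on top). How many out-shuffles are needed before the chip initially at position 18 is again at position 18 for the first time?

Follow position 18 under repeated out-shuffles:
18 → 35 → 8 → 15 → 29 → 57 → 52 → 42 → ... → 18 (length 60)
It first returns after 60 out-shuffles.

60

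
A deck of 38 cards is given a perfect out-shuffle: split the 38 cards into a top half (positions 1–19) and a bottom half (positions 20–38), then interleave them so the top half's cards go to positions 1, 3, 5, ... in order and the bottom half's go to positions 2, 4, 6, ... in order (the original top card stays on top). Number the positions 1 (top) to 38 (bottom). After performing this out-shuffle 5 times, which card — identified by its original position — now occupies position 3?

Work backwards from position 3, undoing one out-shuffle at a time:
3 ← 2 ← 20 ← 29 ← 15 ← 8
So the card now at position 3 started at position 8.

8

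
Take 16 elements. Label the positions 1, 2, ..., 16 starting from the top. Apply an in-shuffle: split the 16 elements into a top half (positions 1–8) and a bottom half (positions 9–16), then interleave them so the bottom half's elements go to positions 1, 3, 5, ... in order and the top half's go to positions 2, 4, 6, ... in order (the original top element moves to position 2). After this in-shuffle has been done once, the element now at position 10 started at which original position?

Work backwards from position 10, undoing one in-shuffle at a time:
10 ← 5
So the element now at position 10 started at position 5.

5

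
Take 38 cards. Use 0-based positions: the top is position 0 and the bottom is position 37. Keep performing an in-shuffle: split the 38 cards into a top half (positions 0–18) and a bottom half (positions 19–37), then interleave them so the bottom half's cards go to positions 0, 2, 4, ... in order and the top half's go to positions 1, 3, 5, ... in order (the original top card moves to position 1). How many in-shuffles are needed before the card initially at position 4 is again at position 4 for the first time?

12

Follow position 4 under repeated in-shuffles:
4 → 9 → 19 → 0 → 1 → 3 → 7 → 15 → 31 → 24 → 10 → 21 → 4
It first returns after 12 in-shuffles.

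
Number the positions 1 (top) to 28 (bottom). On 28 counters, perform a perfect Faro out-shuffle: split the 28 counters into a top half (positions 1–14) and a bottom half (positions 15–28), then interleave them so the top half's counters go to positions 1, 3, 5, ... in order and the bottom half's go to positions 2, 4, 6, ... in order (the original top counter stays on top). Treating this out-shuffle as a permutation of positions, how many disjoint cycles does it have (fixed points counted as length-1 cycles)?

Trace each unvisited position around until it returns:
(1) (2 3 5 9 17 6 ... len 18) (4 7 13 25 22 16) (10 19) (28)
5 cycles in total.

5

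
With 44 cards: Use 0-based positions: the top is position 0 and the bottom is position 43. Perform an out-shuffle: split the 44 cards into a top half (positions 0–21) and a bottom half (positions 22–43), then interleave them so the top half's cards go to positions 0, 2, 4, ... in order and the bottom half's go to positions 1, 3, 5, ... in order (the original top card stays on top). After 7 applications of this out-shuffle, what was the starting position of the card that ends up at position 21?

Work backwards from position 21, undoing one out-shuffle at a time:
21 ← 32 ← 16 ← 8 ← 4 ← 2 ← 1 ← 22
So the card now at position 21 started at position 22.

22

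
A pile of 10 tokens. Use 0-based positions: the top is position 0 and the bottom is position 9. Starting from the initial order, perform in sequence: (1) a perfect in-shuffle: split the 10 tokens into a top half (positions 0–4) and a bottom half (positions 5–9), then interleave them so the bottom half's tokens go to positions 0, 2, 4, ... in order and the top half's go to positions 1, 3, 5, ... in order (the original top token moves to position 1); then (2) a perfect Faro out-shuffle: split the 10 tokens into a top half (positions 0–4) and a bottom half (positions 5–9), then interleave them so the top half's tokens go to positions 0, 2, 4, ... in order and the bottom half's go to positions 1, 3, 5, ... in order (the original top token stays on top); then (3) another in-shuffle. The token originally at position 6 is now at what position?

Track the token from position 6 forward through each operation:
  after op 1 (in-shuffle): 6 → 2
  after op 2 (out-shuffle): 2 → 4
  after op 3 (in-shuffle): 4 → 9

9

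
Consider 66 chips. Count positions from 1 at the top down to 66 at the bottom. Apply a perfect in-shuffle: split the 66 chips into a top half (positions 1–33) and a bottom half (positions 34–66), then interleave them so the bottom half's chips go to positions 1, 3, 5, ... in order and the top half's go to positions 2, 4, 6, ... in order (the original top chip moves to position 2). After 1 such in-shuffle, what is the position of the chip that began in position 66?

Track the chip's position through each in-shuffle:
66 → 65

65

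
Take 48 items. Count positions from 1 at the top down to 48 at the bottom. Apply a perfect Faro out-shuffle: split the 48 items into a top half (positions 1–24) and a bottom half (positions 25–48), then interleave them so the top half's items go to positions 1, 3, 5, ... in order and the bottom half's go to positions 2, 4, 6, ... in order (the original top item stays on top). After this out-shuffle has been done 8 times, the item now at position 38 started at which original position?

Work backwards from position 38, undoing one out-shuffle at a time:
38 ← 43 ← 22 ← 35 ← 18 ← 33 ← 17 ← 9 ← 5
So the item now at position 38 started at position 5.

5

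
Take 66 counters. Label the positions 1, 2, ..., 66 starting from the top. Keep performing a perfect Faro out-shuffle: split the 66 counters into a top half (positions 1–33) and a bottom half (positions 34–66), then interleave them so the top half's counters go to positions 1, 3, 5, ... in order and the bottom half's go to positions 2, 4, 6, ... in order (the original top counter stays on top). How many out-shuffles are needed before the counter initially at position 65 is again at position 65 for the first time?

12

Follow position 65 under repeated out-shuffles:
65 → 64 → 62 → 58 → 50 → 34 → 2 → 3 → 5 → 9 → 17 → 33 → 65
It first returns after 12 out-shuffles.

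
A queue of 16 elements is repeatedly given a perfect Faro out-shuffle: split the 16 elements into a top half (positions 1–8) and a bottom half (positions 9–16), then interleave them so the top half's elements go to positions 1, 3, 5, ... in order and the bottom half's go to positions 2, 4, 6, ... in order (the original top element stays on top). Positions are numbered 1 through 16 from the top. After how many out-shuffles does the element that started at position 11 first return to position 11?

2

Follow position 11 under repeated out-shuffles:
11 → 6 → 11
It first returns after 2 out-shuffles.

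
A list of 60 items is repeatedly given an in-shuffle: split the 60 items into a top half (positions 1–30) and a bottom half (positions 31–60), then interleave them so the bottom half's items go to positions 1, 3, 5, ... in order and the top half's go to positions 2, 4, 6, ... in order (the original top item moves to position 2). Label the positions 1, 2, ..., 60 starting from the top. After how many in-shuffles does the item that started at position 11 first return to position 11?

Follow position 11 under repeated in-shuffles:
11 → 22 → 44 → 27 → 54 → 47 → 33 → 5 → ... → 11 (length 60)
It first returns after 60 in-shuffles.

60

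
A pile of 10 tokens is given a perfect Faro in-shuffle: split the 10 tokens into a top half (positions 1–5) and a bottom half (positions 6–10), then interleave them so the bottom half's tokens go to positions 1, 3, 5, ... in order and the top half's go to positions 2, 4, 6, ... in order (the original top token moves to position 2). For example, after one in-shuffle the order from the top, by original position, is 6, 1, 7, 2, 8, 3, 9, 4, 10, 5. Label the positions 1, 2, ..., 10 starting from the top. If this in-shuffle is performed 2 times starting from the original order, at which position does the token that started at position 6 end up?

2

Track the token's position through each in-shuffle:
6 → 1 → 2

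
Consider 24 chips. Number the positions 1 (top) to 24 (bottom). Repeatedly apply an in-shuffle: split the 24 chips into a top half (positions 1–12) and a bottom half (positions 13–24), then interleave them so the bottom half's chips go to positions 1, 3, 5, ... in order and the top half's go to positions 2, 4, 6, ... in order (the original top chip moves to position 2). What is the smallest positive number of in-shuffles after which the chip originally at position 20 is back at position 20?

Follow position 20 under repeated in-shuffles:
20 → 15 → 5 → 10 → 20
It first returns after 4 in-shuffles.

4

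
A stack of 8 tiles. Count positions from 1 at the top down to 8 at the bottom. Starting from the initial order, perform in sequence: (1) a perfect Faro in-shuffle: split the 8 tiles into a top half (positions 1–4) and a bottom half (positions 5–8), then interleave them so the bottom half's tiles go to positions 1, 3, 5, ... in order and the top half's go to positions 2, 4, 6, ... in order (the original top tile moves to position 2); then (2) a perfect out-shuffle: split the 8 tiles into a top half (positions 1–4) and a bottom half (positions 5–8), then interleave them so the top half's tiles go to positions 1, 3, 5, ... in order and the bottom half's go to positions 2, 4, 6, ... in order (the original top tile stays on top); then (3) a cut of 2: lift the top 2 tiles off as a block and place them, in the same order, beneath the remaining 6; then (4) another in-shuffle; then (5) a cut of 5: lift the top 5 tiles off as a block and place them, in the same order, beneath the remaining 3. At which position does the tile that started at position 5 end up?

Track the tile from position 5 forward through each operation:
  after op 1 (in-shuffle): 5 → 1
  after op 2 (out-shuffle): 1 → 1
  after op 3 (cut 2): 1 → 7
  after op 4 (in-shuffle): 7 → 5
  after op 5 (cut 5): 5 → 8

8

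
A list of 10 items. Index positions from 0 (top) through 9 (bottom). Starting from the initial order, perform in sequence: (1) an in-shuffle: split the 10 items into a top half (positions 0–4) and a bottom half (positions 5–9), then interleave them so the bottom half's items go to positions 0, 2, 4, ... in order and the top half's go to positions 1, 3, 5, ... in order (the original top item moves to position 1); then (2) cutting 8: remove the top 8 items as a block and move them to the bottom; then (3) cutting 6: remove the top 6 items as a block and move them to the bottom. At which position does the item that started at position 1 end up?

Track the item from position 1 forward through each operation:
  after op 1 (in-shuffle): 1 → 3
  after op 2 (cut 8): 3 → 5
  after op 3 (cut 6): 5 → 9

9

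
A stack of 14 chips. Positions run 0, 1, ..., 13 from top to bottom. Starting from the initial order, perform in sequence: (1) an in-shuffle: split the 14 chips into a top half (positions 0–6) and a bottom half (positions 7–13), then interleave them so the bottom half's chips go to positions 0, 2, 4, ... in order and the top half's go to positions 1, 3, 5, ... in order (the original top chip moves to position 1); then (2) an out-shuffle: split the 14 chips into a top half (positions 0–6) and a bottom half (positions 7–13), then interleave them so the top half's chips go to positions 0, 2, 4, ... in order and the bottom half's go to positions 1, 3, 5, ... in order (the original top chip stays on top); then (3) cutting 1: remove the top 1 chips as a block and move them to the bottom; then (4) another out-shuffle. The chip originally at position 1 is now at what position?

10

Track the chip from position 1 forward through each operation:
  after op 1 (in-shuffle): 1 → 3
  after op 2 (out-shuffle): 3 → 6
  after op 3 (cut 1): 6 → 5
  after op 4 (out-shuffle): 5 → 10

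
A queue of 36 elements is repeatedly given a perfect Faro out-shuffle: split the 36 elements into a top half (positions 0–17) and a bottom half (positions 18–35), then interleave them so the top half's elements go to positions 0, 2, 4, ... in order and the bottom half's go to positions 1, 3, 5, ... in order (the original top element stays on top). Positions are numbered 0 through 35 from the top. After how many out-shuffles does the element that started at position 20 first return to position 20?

3

Follow position 20 under repeated out-shuffles:
20 → 5 → 10 → 20
It first returns after 3 out-shuffles.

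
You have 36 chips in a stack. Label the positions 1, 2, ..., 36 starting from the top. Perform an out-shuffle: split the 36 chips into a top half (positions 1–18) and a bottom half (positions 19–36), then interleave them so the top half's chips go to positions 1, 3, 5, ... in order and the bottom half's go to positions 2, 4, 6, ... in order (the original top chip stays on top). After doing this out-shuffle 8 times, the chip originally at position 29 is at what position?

29

Track the chip's position through each out-shuffle:
29 → 22 → 8 → 15 → 29 → 22 → 8 → 15 → 29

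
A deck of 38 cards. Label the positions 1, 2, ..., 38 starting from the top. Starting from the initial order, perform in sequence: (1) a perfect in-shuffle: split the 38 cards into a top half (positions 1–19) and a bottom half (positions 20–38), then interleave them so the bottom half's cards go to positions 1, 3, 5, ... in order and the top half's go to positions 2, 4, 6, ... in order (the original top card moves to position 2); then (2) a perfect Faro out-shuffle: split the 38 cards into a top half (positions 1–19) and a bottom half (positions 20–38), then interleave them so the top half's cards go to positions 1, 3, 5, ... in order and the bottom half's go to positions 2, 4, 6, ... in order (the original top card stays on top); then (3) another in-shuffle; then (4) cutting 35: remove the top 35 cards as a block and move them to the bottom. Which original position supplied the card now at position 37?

Undo the operations in reverse order, starting from position 37:
  undo op 4 (cut 35): 37 ← 34
  undo op 3 (in-shuffle, from top half): 34 ← 17
  undo op 2 (out-shuffle, from top half): 17 ← 9
  undo op 1 (in-shuffle, from bottom half): 9 ← 24
So the card at position 37 came from original position 24.

24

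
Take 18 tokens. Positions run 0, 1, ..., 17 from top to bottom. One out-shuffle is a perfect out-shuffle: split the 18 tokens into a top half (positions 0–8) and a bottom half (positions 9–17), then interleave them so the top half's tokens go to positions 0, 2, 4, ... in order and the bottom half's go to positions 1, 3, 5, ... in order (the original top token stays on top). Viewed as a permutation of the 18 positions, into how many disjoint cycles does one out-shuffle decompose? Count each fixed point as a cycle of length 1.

Trace each unvisited position around until it returns:
(0) (1 2 4 8 16 15 13 9) (3 6 12 7 14 11 5 10) (17)
4 cycles in total.

4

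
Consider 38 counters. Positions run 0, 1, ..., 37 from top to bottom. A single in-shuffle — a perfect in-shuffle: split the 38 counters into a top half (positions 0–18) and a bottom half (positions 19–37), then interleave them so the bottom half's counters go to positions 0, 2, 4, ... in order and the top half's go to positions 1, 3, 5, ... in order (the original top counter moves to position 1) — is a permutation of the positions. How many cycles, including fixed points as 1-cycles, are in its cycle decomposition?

4

Trace each unvisited position around until it returns:
(0 1 3 7 15 31 ... len 12) (2 5 11 23 8 17 ... len 12) (6 13 27 16 33 28 ... len 12) (12 25)
4 cycles in total.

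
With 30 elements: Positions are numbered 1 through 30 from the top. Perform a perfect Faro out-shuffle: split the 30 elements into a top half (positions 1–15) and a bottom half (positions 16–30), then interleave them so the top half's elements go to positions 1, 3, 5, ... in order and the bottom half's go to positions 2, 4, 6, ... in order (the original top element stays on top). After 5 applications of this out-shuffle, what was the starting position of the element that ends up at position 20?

Work backwards from position 20, undoing one out-shuffle at a time:
20 ← 25 ← 13 ← 7 ← 4 ← 17
So the element now at position 20 started at position 17.

17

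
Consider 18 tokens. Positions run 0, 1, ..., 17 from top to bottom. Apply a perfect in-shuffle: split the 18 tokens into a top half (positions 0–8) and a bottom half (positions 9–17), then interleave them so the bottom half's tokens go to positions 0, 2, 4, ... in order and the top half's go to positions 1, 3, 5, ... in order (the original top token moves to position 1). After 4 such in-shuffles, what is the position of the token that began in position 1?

Track the token's position through each in-shuffle:
1 → 3 → 7 → 15 → 12

12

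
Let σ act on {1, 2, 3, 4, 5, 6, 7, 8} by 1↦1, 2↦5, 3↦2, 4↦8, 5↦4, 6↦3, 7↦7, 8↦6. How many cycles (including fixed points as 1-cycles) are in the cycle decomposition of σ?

3

Cycle decomposition: (1) (2 5 4 8 6 3) (7).
3 cycles.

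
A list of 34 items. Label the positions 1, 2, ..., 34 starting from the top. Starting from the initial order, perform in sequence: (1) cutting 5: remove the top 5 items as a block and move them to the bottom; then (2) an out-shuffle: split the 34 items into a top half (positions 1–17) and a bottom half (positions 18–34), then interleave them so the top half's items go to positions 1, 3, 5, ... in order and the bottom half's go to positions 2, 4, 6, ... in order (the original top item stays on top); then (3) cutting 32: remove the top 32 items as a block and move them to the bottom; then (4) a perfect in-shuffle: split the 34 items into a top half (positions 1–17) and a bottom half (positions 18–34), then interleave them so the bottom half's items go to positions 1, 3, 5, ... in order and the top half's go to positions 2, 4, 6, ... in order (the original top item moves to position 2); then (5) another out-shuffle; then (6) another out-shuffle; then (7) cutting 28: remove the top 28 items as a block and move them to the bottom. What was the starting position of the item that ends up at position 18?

Undo the operations in reverse order, starting from position 18:
  undo op 7 (cut 28): 18 ← 12
  undo op 6 (out-shuffle, from bottom half): 12 ← 23
  undo op 5 (out-shuffle, from top half): 23 ← 12
  undo op 4 (in-shuffle, from top half): 12 ← 6
  undo op 3 (cut 32): 6 ← 4
  undo op 2 (out-shuffle, from bottom half): 4 ← 19
  undo op 1 (cut 5): 19 ← 24
So the item at position 18 came from original position 24.

24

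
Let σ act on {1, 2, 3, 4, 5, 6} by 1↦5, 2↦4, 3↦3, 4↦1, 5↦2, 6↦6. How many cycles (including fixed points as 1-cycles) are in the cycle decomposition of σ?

3

Cycle decomposition: (1 5 2 4) (3) (6).
3 cycles.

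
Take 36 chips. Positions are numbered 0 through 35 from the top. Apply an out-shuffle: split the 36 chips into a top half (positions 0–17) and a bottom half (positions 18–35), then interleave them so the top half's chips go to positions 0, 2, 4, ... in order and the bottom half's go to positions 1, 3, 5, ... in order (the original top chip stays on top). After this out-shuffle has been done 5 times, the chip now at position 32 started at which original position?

Work backwards from position 32, undoing one out-shuffle at a time:
32 ← 16 ← 8 ← 4 ← 2 ← 1
So the chip now at position 32 started at position 1.

1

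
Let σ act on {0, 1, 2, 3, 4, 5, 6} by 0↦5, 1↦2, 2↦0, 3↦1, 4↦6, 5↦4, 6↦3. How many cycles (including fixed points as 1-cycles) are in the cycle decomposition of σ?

Cycle decomposition: (0 5 4 6 3 1 2).
1 cycle.

1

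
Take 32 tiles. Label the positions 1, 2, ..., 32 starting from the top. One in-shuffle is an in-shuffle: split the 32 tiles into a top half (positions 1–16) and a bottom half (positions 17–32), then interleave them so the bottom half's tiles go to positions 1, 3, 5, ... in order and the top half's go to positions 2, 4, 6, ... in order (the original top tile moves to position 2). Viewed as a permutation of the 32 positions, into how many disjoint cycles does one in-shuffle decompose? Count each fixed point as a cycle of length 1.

Trace each unvisited position around until it returns:
(1 2 4 8 16 32 31 29 25 17) (3 6 12 24 15 30 27 21 9 18) (5 10 20 7 14 28 23 13 26 19) (11 22)
4 cycles in total.

4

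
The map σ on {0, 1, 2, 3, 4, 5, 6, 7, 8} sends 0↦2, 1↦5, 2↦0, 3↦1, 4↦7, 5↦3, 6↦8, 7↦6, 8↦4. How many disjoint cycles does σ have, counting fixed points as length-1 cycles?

3

Cycle decomposition: (0 2) (1 5 3) (4 7 6 8).
3 cycles.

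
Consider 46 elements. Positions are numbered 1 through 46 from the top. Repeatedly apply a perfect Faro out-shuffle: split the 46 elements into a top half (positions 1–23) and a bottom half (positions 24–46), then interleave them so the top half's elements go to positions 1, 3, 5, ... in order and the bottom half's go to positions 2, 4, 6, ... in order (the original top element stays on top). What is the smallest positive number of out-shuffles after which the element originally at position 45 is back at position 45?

Follow position 45 under repeated out-shuffles:
45 → 44 → 42 → 38 → 30 → 14 → 27 → 8 → 15 → 29 → 12 → 23 → 45
It first returns after 12 out-shuffles.

12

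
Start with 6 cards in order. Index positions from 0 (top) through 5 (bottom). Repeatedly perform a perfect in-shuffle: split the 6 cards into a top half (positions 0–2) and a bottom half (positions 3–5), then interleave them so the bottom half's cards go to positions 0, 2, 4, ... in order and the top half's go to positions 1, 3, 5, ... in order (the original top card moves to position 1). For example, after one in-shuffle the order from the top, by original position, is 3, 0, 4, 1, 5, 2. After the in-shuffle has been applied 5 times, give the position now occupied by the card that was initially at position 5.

2

Track the card's position through each in-shuffle:
5 → 4 → 2 → 5 → 4 → 2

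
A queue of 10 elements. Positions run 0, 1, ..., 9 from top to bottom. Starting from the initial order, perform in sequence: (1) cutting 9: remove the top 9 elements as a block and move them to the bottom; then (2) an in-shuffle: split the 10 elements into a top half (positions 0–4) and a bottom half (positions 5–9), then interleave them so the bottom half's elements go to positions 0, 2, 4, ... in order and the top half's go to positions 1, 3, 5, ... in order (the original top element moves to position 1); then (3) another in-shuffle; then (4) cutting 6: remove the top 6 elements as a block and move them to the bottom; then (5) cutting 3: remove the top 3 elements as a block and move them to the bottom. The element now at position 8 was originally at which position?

0

Undo the operations in reverse order, starting from position 8:
  undo op 5 (cut 3): 8 ← 1
  undo op 4 (cut 6): 1 ← 7
  undo op 3 (in-shuffle, from top half): 7 ← 3
  undo op 2 (in-shuffle, from top half): 3 ← 1
  undo op 1 (cut 9): 1 ← 0
So the element at position 8 came from original position 0.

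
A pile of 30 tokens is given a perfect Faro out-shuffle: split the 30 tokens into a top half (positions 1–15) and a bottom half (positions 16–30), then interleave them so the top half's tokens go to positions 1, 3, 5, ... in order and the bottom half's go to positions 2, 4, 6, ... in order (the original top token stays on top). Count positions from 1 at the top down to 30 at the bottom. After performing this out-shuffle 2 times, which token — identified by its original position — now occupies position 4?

9

Work backwards from position 4, undoing one out-shuffle at a time:
4 ← 17 ← 9
So the token now at position 4 started at position 9.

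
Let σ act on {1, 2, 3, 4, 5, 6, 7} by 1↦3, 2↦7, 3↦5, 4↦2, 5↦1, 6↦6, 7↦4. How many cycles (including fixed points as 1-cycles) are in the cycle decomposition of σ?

3

Cycle decomposition: (1 3 5) (2 7 4) (6).
3 cycles.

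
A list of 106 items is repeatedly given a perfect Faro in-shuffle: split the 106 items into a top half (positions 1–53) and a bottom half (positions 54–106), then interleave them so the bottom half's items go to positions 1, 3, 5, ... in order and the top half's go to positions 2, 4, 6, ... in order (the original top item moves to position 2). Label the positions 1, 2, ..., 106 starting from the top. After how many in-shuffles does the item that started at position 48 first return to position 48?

Follow position 48 under repeated in-shuffles:
48 → 96 → 85 → 63 → 19 → 38 → 76 → 45 → ... → 48 (length 106)
It first returns after 106 in-shuffles.

106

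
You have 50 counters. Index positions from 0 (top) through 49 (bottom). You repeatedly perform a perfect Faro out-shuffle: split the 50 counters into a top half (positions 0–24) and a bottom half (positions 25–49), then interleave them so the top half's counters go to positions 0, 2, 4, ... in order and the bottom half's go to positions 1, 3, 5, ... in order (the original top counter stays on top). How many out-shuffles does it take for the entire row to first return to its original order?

The out-shuffle permutes the 50 positions with cycle lengths [1, 1, 3, 3, 21, 21].
Every counter is home exactly when every cycle has completed a whole number of laps, i.e. after lcm(1, 3, 21) = 21 out-shuffles.

21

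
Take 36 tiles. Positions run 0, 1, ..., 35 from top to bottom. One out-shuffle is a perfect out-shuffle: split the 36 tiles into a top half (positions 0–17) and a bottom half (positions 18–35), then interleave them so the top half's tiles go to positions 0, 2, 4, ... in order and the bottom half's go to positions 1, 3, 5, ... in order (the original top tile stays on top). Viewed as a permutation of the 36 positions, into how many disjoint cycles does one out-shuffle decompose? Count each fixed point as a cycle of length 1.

Trace each unvisited position around until it returns:
(0) (1 2 4 8 16 32 ... len 12) (3 6 12 24 13 26 ... len 12) (5 10 20) (7 14 28 21) (15 30 25) (35)
7 cycles in total.

7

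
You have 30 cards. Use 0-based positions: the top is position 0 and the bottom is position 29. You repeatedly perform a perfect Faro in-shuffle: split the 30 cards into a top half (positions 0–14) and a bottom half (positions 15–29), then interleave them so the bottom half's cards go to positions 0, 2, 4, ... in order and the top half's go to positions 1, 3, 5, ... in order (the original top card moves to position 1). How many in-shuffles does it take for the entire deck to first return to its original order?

The in-shuffle permutes the 30 positions with cycle lengths [5, 5, 5, 5, 5, 5].
Every card is home exactly when every cycle has completed a whole number of laps, i.e. after lcm(5) = 5 in-shuffles.

5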